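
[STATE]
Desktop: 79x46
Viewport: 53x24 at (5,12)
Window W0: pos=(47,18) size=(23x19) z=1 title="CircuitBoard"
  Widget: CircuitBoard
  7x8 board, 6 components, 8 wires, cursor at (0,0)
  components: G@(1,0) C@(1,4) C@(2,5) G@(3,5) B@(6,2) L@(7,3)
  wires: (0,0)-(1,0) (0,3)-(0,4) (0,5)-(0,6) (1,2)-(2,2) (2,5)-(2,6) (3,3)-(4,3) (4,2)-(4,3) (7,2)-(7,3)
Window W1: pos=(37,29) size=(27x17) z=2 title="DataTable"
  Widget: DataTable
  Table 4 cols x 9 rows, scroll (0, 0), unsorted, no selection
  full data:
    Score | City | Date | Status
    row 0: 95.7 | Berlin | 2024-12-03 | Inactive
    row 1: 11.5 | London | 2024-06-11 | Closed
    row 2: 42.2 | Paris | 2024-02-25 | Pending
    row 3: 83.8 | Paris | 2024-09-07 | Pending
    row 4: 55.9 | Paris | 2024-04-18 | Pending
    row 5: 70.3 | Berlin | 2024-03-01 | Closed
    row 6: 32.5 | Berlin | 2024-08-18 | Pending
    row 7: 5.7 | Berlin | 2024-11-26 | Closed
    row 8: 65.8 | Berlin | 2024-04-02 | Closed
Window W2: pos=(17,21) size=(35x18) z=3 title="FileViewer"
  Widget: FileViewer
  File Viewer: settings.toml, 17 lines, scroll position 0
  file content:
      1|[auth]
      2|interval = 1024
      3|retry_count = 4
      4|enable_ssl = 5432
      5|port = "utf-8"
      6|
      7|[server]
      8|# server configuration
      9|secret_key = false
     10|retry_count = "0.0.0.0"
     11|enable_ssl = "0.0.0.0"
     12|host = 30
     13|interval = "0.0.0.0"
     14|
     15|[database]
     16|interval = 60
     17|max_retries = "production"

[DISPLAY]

                                                     
                                                     
                                                     
                                                     
                                                     
                                                     
                                          ┏━━━━━━━━━━
                                          ┃ CircuitBo
                                          ┠──────────
            ┏━━━━━━━━━━━━━━━━━━━━━━━━━━━━━━━━━┓ 1 2 3
            ┃ FileViewer                      ┃.]    
            ┠─────────────────────────────────┨│     
            ┃[auth]                          ▲┃G     
            ┃interval = 1024                 █┃      
            ┃retry_count = 4                 ░┃      
            ┃enable_ssl = 5432               ░┃      
            ┃port = "utf-8"                  ░┃      
            ┃                                ░┃━━━━━━
            ┃[server]                        ░┃      
            ┃# server configuration          ░┃──────
            ┃secret_key = false              ░┃ate   
            ┃retry_count = "0.0.0.0"         ░┃──────
            ┃enable_ssl = "0.0.0.0"          ░┃024-12
            ┃host = 30                       ░┃024-06


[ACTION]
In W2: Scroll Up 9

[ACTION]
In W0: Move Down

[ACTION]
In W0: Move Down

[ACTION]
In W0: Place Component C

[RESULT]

                                                     
                                                     
                                                     
                                                     
                                                     
                                                     
                                          ┏━━━━━━━━━━
                                          ┃ CircuitBo
                                          ┠──────────
            ┏━━━━━━━━━━━━━━━━━━━━━━━━━━━━━━━━━┓ 1 2 3
            ┃ FileViewer                      ┃·     
            ┠─────────────────────────────────┨│     
            ┃[auth]                          ▲┃G     
            ┃interval = 1024                 █┃      
            ┃retry_count = 4                 ░┃C]    
            ┃enable_ssl = 5432               ░┃      
            ┃port = "utf-8"                  ░┃      
            ┃                                ░┃━━━━━━
            ┃[server]                        ░┃      
            ┃# server configuration          ░┃──────
            ┃secret_key = false              ░┃ate   
            ┃retry_count = "0.0.0.0"         ░┃──────
            ┃enable_ssl = "0.0.0.0"          ░┃024-12
            ┃host = 30                       ░┃024-06


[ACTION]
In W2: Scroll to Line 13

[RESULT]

                                                     
                                                     
                                                     
                                                     
                                                     
                                                     
                                          ┏━━━━━━━━━━
                                          ┃ CircuitBo
                                          ┠──────────
            ┏━━━━━━━━━━━━━━━━━━━━━━━━━━━━━━━━━┓ 1 2 3
            ┃ FileViewer                      ┃·     
            ┠─────────────────────────────────┨│     
            ┃enable_ssl = 5432               ▲┃G     
            ┃port = "utf-8"                  ░┃      
            ┃                                ░┃C]    
            ┃[server]                        ░┃      
            ┃# server configuration          ░┃      
            ┃secret_key = false              ░┃━━━━━━
            ┃retry_count = "0.0.0.0"         ░┃      
            ┃enable_ssl = "0.0.0.0"          ░┃──────
            ┃host = 30                       ░┃ate   
            ┃interval = "0.0.0.0"            ░┃──────
            ┃                                ░┃024-12
            ┃[database]                      ░┃024-06


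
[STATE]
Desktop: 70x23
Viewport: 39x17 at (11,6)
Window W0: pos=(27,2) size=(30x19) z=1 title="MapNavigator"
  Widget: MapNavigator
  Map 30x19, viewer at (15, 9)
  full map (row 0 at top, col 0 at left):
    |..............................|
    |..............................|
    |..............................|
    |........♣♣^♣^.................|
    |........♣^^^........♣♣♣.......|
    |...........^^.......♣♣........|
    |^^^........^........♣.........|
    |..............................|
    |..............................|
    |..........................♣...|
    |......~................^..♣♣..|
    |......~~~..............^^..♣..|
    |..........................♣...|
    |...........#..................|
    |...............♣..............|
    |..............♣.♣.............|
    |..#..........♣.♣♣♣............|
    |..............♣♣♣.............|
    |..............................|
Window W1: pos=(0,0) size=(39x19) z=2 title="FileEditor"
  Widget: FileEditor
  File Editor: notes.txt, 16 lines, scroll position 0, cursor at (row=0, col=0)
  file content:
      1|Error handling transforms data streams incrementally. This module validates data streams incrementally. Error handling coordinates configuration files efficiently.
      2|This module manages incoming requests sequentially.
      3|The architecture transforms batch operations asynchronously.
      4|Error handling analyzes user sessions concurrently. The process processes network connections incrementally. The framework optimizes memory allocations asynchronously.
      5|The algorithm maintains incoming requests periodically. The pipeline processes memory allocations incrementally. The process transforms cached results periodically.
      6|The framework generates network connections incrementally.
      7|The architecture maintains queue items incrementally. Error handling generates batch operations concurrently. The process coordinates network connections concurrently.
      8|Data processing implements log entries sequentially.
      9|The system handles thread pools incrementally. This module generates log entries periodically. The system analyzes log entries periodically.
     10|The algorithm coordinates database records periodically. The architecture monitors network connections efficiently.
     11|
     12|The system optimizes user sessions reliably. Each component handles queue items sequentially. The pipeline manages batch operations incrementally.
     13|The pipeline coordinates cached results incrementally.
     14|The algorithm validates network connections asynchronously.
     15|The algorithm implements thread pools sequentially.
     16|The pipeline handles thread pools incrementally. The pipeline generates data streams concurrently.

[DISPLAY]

ling analyzes user session░┃^..........
thm maintains incoming req░┃........♣♣♣
ork generates network conn░┃^.......♣♣.
ecture maintains queue ite░┃........♣..
ssing implements log entri░┃...........
 handles thread pools incr░┃...........
thm coordinates database r░┃...@.......
                          ░┃...........
 optimizes user sessions r░┃...........
ne coordinates cached resu░┃...........
thm validates network conn░┃...........
thm implements thread pool▼┃...♣.......
━━━━━━━━━━━━━━━━━━━━━━━━━━━┛..♣.♣......
                ┃.#..........♣.♣♣♣.....
                ┗━━━━━━━━━━━━━━━━━━━━━━
                                       
                                       


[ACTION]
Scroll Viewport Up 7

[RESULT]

━━━━━━━━━━━━━━━━━━━━━━━━━━━┓           
r                          ┃           
───────────────────────────┨━━━━━━━━━━━
ling transforms data strea▲┃or         
e manages incoming request█┃───────────
ecture transforms batch op░┃...........
ling analyzes user session░┃^..........
thm maintains incoming req░┃........♣♣♣
ork generates network conn░┃^.......♣♣.
ecture maintains queue ite░┃........♣..
ssing implements log entri░┃...........
 handles thread pools incr░┃...........
thm coordinates database r░┃...@.......
                          ░┃...........
 optimizes user sessions r░┃...........
ne coordinates cached resu░┃...........
thm validates network conn░┃...........


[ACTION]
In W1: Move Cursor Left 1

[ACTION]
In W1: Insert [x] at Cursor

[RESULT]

━━━━━━━━━━━━━━━━━━━━━━━━━━━┓           
r                          ┃           
───────────────────────────┨━━━━━━━━━━━
dling transforms data stre▲┃or         
e manages incoming request█┃───────────
ecture transforms batch op░┃...........
ling analyzes user session░┃^..........
thm maintains incoming req░┃........♣♣♣
ork generates network conn░┃^.......♣♣.
ecture maintains queue ite░┃........♣..
ssing implements log entri░┃...........
 handles thread pools incr░┃...........
thm coordinates database r░┃...@.......
                          ░┃...........
 optimizes user sessions r░┃...........
ne coordinates cached resu░┃...........
thm validates network conn░┃...........


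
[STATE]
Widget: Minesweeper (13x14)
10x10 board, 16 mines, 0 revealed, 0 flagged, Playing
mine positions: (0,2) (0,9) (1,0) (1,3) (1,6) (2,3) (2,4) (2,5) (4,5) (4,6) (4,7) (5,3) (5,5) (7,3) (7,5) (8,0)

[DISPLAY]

■■■■■■■■■■   
■■■■■■■■■■   
■■■■■■■■■■   
■■■■■■■■■■   
■■■■■■■■■■   
■■■■■■■■■■   
■■■■■■■■■■   
■■■■■■■■■■   
■■■■■■■■■■   
■■■■■■■■■■   
             
             
             
             


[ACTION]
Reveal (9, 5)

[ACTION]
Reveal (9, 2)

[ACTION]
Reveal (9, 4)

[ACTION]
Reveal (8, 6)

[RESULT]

■■■■■■■■■■   
■■■■■■■111   
■■■■■■■1     
■■■■■■■21    
■■■■■■■■1    
■■■■■■421    
■■■■■■2      
■■■■■■1      
■111211      
■1           
             
             
             
             


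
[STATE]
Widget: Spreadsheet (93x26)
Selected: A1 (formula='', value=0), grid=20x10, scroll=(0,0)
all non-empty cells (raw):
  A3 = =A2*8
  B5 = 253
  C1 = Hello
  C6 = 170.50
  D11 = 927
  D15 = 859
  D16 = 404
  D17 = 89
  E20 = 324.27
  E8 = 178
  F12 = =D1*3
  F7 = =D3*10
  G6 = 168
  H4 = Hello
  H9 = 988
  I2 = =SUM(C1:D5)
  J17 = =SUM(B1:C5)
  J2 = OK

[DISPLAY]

A1:                                                                                          
       A       B       C       D       E       F       G       H       I       J             
---------------------------------------------------------------------------------------------
  1      [0]       0Hello          0       0       0       0       0       0       0         
  2        0       0       0       0       0       0       0       0       0OK               
  3        0       0       0       0       0       0       0       0       0       0         
  4        0       0       0       0       0       0       0Hello          0       0         
  5        0     253       0       0       0       0       0       0       0       0         
  6        0       0  170.50       0       0       0     168       0       0       0         
  7        0       0       0       0       0       0       0       0       0       0         
  8        0       0       0       0     178       0       0       0       0       0         
  9        0       0       0       0       0       0       0     988       0       0         
 10        0       0       0       0       0       0       0       0       0       0         
 11        0       0       0     927       0       0       0       0       0       0         
 12        0       0       0       0       0       0       0       0       0       0         
 13        0       0       0       0       0       0       0       0       0       0         
 14        0       0       0       0       0       0       0       0       0       0         
 15        0       0       0     859       0       0       0       0       0       0         
 16        0       0       0     404       0       0       0       0       0       0         
 17        0       0       0      89       0       0       0       0       0     253         
 18        0       0       0       0       0       0       0       0       0       0         
 19        0       0       0       0       0       0       0       0       0       0         
 20        0       0       0       0  324.27       0       0       0       0       0         
                                                                                             
                                                                                             
                                                                                             


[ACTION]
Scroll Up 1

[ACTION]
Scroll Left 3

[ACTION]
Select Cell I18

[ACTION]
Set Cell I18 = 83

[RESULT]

I18: 83                                                                                      
       A       B       C       D       E       F       G       H       I       J             
---------------------------------------------------------------------------------------------
  1        0       0Hello          0       0       0       0       0       0       0         
  2        0       0       0       0       0       0       0       0       0OK               
  3        0       0       0       0       0       0       0       0       0       0         
  4        0       0       0       0       0       0       0Hello          0       0         
  5        0     253       0       0       0       0       0       0       0       0         
  6        0       0  170.50       0       0       0     168       0       0       0         
  7        0       0       0       0       0       0       0       0       0       0         
  8        0       0       0       0     178       0       0       0       0       0         
  9        0       0       0       0       0       0       0     988       0       0         
 10        0       0       0       0       0       0       0       0       0       0         
 11        0       0       0     927       0       0       0       0       0       0         
 12        0       0       0       0       0       0       0       0       0       0         
 13        0       0       0       0       0       0       0       0       0       0         
 14        0       0       0       0       0       0       0       0       0       0         
 15        0       0       0     859       0       0       0       0       0       0         
 16        0       0       0     404       0       0       0       0       0       0         
 17        0       0       0      89       0       0       0       0       0     253         
 18        0       0       0       0       0       0       0       0    [83]       0         
 19        0       0       0       0       0       0       0       0       0       0         
 20        0       0       0       0  324.27       0       0       0       0       0         
                                                                                             
                                                                                             
                                                                                             


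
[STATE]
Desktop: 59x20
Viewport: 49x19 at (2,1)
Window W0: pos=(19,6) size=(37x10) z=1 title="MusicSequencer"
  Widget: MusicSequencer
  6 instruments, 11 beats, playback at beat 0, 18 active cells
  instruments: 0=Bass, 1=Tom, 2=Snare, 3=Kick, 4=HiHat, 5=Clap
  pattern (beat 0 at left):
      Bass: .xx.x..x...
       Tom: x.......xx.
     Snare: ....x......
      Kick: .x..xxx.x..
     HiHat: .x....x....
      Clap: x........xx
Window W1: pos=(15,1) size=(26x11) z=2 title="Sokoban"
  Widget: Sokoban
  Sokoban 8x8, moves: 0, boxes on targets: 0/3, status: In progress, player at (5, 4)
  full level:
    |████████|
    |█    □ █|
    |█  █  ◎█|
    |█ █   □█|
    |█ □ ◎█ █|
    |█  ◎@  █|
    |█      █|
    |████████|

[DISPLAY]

             ┏━━━━━━━━━━━━━━━━━━━━━━━━┓          
             ┃ Sokoban                ┃          
             ┠────────────────────────┨          
             ┃████████                ┃          
             ┃█    □ █                ┃          
             ┃█  █  ◎█                ┃━━━━━━━━━━
             ┃█ █   □█                ┃          
             ┃█ □ ◎█ █                ┃──────────
             ┃█  ◎@  █                ┃          
             ┃█      █                ┃          
             ┗━━━━━━━━━━━━━━━━━━━━━━━━┛          
                 ┃ Snare····█······              
                 ┃  Kick·█··███·█··              
                 ┃ HiHat·█····█····              
                 ┗━━━━━━━━━━━━━━━━━━━━━━━━━━━━━━━
                                                 
                                                 
                                                 
                                                 


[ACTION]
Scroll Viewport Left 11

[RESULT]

               ┏━━━━━━━━━━━━━━━━━━━━━━━━┓        
               ┃ Sokoban                ┃        
               ┠────────────────────────┨        
               ┃████████                ┃        
               ┃█    □ █                ┃        
               ┃█  █  ◎█                ┃━━━━━━━━
               ┃█ █   □█                ┃        
               ┃█ □ ◎█ █                ┃────────
               ┃█  ◎@  █                ┃        
               ┃█      █                ┃        
               ┗━━━━━━━━━━━━━━━━━━━━━━━━┛        
                   ┃ Snare····█······            
                   ┃  Kick·█··███·█··            
                   ┃ HiHat·█····█····            
                   ┗━━━━━━━━━━━━━━━━━━━━━━━━━━━━━
                                                 
                                                 
                                                 
                                                 


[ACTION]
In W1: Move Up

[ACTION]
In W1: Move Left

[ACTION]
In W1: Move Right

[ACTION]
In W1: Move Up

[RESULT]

               ┏━━━━━━━━━━━━━━━━━━━━━━━━┓        
               ┃ Sokoban                ┃        
               ┠────────────────────────┨        
               ┃████████                ┃        
               ┃█    □ █                ┃        
               ┃█  █  ◎█                ┃━━━━━━━━
               ┃█ █ @ □█                ┃        
               ┃█ □ ◎█ █                ┃────────
               ┃█  ◎   █                ┃        
               ┃█      █                ┃        
               ┗━━━━━━━━━━━━━━━━━━━━━━━━┛        
                   ┃ Snare····█······            
                   ┃  Kick·█··███·█··            
                   ┃ HiHat·█····█····            
                   ┗━━━━━━━━━━━━━━━━━━━━━━━━━━━━━
                                                 
                                                 
                                                 
                                                 


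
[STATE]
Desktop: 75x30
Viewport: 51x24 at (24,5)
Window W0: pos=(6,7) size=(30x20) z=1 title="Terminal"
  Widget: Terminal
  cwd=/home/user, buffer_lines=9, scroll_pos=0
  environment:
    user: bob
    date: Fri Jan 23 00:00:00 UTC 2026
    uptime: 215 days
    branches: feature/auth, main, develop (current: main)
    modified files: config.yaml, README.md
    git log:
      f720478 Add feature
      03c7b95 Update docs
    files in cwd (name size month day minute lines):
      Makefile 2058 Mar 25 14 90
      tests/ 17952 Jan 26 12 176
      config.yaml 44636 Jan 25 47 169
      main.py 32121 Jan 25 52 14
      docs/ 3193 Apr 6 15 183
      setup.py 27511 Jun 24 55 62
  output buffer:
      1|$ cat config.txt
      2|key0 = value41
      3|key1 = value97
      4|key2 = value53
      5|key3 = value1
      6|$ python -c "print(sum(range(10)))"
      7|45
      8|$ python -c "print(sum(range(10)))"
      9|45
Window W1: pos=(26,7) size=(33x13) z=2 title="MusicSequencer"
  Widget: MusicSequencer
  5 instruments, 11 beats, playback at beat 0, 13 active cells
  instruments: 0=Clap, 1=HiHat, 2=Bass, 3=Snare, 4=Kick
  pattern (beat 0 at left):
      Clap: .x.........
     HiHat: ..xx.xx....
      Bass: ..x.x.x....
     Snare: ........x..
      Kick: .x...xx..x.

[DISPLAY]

                                                   
                                                   
━━┏━━━━━━━━━━━━━━━━━━━━━━━━━━━━━━━┓                
  ┃ MusicSequencer                ┃                
──┠───────────────────────────────┨                
  ┃      ▼1234567890              ┃                
  ┃  Clap·█·········              ┃                
  ┃ HiHat··██·██····              ┃                
  ┃  Bass··█·█·█····              ┃                
  ┃ Snare········█··              ┃                
t(┃  Kick·█···██··█·              ┃                
  ┃                               ┃                
t(┃                               ┃                
  ┃                               ┃                
  ┗━━━━━━━━━━━━━━━━━━━━━━━━━━━━━━━┛                
           ┃                                       
           ┃                                       
           ┃                                       
           ┃                                       
           ┃                                       
           ┃                                       
━━━━━━━━━━━┛                                       
                                                   
                                                   


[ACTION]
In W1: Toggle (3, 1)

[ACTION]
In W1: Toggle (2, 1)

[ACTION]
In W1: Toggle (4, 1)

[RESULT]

                                                   
                                                   
━━┏━━━━━━━━━━━━━━━━━━━━━━━━━━━━━━━┓                
  ┃ MusicSequencer                ┃                
──┠───────────────────────────────┨                
  ┃      ▼1234567890              ┃                
  ┃  Clap·█·········              ┃                
  ┃ HiHat··██·██····              ┃                
  ┃  Bass·██·█·█····              ┃                
  ┃ Snare·█······█··              ┃                
t(┃  Kick·····██··█·              ┃                
  ┃                               ┃                
t(┃                               ┃                
  ┃                               ┃                
  ┗━━━━━━━━━━━━━━━━━━━━━━━━━━━━━━━┛                
           ┃                                       
           ┃                                       
           ┃                                       
           ┃                                       
           ┃                                       
           ┃                                       
━━━━━━━━━━━┛                                       
                                                   
                                                   


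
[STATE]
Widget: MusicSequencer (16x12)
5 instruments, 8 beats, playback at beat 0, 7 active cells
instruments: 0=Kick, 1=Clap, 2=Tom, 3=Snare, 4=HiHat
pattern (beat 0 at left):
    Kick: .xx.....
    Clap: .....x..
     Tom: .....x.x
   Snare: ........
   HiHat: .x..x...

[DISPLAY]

      ▼1234567  
  Kick·██·····  
  Clap·····█··  
   Tom·····█·█  
 Snare········  
 HiHat·█··█···  
                
                
                
                
                
                


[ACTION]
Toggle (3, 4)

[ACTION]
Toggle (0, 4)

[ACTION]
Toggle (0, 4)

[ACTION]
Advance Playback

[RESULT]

      0▼234567  
  Kick·██·····  
  Clap·····█··  
   Tom·····█·█  
 Snare····█···  
 HiHat·█··█···  
                
                
                
                
                
                


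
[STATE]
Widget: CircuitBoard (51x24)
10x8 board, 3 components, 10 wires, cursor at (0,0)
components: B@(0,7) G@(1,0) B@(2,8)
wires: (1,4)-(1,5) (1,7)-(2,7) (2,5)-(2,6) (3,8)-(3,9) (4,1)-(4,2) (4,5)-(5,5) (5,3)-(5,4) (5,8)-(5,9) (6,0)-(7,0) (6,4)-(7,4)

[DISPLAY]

   0 1 2 3 4 5 6 7 8 9                             
0  [.]                          B                  
                                                   
1   G               · ─ ·       ·                  
                                │                  
2                       · ─ ·   ·   B              
                                                   
3                                   · ─ ·          
                                                   
4       · ─ ·           ·                          
                        │                          
5               · ─ ·   ·           · ─ ·          
                                                   
6   ·               ·                              
    │               │                              
7   ·               ·                              
Cursor: (0,0)                                      
                                                   
                                                   
                                                   
                                                   
                                                   
                                                   
                                                   


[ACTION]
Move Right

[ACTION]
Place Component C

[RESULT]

   0 1 2 3 4 5 6 7 8 9                             
0      [C]                      B                  
                                                   
1   G               · ─ ·       ·                  
                                │                  
2                       · ─ ·   ·   B              
                                                   
3                                   · ─ ·          
                                                   
4       · ─ ·           ·                          
                        │                          
5               · ─ ·   ·           · ─ ·          
                                                   
6   ·               ·                              
    │               │                              
7   ·               ·                              
Cursor: (0,1)                                      
                                                   
                                                   
                                                   
                                                   
                                                   
                                                   
                                                   


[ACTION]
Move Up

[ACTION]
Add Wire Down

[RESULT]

   0 1 2 3 4 5 6 7 8 9                             
0      [C]                      B                  
        │                                          
1   G   ·           · ─ ·       ·                  
                                │                  
2                       · ─ ·   ·   B              
                                                   
3                                   · ─ ·          
                                                   
4       · ─ ·           ·                          
                        │                          
5               · ─ ·   ·           · ─ ·          
                                                   
6   ·               ·                              
    │               │                              
7   ·               ·                              
Cursor: (0,1)                                      
                                                   
                                                   
                                                   
                                                   
                                                   
                                                   
                                                   


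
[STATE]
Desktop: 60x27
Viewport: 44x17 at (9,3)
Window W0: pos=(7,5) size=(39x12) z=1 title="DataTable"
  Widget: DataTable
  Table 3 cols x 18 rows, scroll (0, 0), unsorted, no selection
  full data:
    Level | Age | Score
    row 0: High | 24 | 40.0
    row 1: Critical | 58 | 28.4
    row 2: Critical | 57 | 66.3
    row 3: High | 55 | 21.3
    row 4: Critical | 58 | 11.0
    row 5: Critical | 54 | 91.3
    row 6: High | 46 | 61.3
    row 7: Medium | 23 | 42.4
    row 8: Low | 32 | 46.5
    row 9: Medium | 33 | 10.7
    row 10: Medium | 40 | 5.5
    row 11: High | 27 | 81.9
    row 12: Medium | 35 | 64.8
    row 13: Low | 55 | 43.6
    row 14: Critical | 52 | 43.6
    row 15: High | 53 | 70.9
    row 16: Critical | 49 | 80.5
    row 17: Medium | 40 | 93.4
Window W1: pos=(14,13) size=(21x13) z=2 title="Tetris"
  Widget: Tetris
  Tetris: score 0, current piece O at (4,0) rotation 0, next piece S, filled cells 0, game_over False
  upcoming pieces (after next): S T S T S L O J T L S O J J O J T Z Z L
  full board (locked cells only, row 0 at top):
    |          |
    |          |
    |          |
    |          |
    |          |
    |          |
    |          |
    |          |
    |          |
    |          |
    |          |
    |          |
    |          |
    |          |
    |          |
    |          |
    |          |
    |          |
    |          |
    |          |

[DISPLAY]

                                            
                                            
━━━━━━━━━━━━━━━━━━━━━━━━━━━━━━━━━━━━┓       
DataTable                           ┃       
────────────────────────────────────┨       
evel   │Age│Score                   ┃       
───────┼───┼─────                   ┃       
igh    │24 │40.0                    ┃       
ritical│58 │28.4                    ┃       
ritical│57 │66.3                    ┃       
igh  ┏━━━━━━━━━━━━━━━━━━━┓          ┃       
ritic┃ Tetris            ┃          ┃       
ritic┠───────────────────┨          ┃       
━━━━━┃          │Next:   ┃━━━━━━━━━━┛       
     ┃          │ ░░     ┃                  
     ┃          │░░      ┃                  
     ┃          │        ┃                  


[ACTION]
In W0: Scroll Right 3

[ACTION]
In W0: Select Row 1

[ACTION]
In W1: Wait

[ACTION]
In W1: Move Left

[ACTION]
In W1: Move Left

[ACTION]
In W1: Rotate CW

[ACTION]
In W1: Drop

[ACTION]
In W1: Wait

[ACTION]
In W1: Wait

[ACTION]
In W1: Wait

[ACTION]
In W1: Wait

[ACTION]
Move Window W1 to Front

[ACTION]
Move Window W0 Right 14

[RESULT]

                                            
                                            
            ┏━━━━━━━━━━━━━━━━━━━━━━━━━━━━━━━
            ┃ DataTable                     
            ┠───────────────────────────────
            ┃Level   │Age│Score             
            ┃────────┼───┼─────             
            ┃High    │24 │40.0              
            ┃>ritical│58 │28.4              
            ┃Critical│57 │66.3              
     ┏━━━━━━━━━━━━━━━━━━━┓21.3              
     ┃ Tetris            ┃11.0              
     ┠───────────────────┨91.3              
     ┃          │Next:   ┃━━━━━━━━━━━━━━━━━━
     ┃          │ ░░     ┃                  
     ┃          │░░      ┃                  
     ┃          │        ┃                  


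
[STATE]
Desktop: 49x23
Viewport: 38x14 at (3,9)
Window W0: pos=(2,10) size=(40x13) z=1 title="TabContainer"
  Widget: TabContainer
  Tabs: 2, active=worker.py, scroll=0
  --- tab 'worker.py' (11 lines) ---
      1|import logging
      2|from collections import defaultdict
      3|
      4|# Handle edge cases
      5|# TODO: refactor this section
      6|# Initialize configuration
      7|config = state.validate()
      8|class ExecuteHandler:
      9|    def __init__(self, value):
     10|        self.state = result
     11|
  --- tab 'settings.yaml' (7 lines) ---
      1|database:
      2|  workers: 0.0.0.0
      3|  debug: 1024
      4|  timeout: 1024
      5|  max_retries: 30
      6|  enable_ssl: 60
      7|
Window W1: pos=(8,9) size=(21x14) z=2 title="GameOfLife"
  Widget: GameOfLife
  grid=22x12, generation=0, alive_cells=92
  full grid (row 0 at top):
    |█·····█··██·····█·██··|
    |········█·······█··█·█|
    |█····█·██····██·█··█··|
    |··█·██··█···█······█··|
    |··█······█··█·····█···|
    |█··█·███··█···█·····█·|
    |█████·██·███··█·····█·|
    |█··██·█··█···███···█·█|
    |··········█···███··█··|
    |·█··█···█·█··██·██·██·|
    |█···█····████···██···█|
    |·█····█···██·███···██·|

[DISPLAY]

     ┏━━━━━━━━━━━━━━━━━━━┓            
━━━━━┃ GameOfLife        ┃━━━━━━━━━━━━
 TabC┠───────────────────┨            
─────┃Gen: 0             ┃────────────
[work┃·······█·······█··█┃            
─────┃····█·██····██·█··█┃────────────
impor┃·█·██··█···█······█┃            
from ┃·█······█··█·····█·┃faultdict   
     ┃··█·███··█···█·····┃            
# Han┃████·██·███··█·····┃            
# TOD┃··██·█··█···███···█┃ion         
# Ini┃·········█···███··█┃            
confi┃█··█···█·█··██·██·█┃            
━━━━━┗━━━━━━━━━━━━━━━━━━━┛━━━━━━━━━━━━


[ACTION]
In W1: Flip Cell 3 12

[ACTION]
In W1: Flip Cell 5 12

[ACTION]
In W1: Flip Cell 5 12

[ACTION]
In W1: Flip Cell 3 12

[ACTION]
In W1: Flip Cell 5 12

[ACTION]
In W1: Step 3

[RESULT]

     ┏━━━━━━━━━━━━━━━━━━━┓            
━━━━━┃ GameOfLife        ┃━━━━━━━━━━━━
 TabC┠───────────────────┨            
─────┃Gen: 3             ┃────────────
[work┃···············█···┃            
─────┃·█·················┃────────────
impor┃█·██·····█··█······┃            
from ┃··█····██····█···█·┃faultdict   
     ┃·····█··█····█·····┃            
# Han┃█··██·····█·█······┃            
# TOD┃·██·······█·······█┃ion         
# Ini┃··█·······██·····██┃            
confi┃····█·███████····██┃            
━━━━━┗━━━━━━━━━━━━━━━━━━━┛━━━━━━━━━━━━
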